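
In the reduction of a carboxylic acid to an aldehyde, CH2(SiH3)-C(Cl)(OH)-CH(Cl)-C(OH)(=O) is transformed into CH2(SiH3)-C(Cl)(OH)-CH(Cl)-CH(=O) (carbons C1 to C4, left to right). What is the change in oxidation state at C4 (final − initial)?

Before: C4 has 1 bond to C, 3 bonds to O → oxidation state +3.
After: C4 has 1 bond to C, 1 bond to H, 2 bonds to O → oxidation state +1.
Δ = +1 − (+3) = -2, so this is a reduction at C4.

-2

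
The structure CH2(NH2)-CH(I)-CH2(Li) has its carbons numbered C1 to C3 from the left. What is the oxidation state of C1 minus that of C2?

C1: 1C, 2H, 1N → 0 − 2 + 1 = -1
C2: 2C, 1H, 1I → 0 − 1 + 1 = 0
Difference: -1 − (0) = -1.

-1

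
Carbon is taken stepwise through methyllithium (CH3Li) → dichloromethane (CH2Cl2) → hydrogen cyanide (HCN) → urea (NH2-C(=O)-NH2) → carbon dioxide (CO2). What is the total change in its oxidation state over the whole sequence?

+8

Carbon oxidation states along the series — methyllithium: -4, dichloromethane: 0, hydrogen cyanide: +2, urea: +4, carbon dioxide: +4.
Net change = +4 − (-4) = +8.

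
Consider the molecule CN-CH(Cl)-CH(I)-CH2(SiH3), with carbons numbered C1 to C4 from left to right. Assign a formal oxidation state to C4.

-3

Each bond to a more electronegative atom (O, N, halogen) counts +1, each bond to a less electronegative atom (H, metal, B, Si) counts −1, and each C–C bond counts 0.
C4 has one bond to C (0), one bond to Si (-1), one bond to H (-1), one bond to H (-1).
Oxidation state = 0 − 1 − 1 − 1 = -3.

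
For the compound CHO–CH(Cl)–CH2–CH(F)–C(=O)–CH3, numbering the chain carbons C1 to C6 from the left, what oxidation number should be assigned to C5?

+2

C5 has one bond to C (0), one bond to C (0), a double bond to O (2×+1 = +2).
Oxidation state = 0 + 0 + 2 = +2.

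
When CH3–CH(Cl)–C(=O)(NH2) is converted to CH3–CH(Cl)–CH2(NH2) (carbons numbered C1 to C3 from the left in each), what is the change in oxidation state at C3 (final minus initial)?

-4

Before: C3 has 1 bond to C, 2 bonds to O, 1 bond to N → oxidation state +3.
After: C3 has 1 bond to C, 2 bonds to H, 1 bond to N → oxidation state -1.
Δ = -1 − (+3) = -4, so this is a reduction at C3.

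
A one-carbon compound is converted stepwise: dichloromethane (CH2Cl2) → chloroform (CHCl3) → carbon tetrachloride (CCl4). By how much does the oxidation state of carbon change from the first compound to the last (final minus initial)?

+4

Carbon oxidation states along the series — dichloromethane: 0, chloroform: +2, carbon tetrachloride: +4.
Net change = +4 − (0) = +4.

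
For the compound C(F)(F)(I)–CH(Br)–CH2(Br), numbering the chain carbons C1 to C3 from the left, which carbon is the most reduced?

Tallying each carbon's bonds:
C1: 1C, 2F, 1I → 0 + 2 + 1 = +3
C2: 2C, 1H, 1Br → 0 − 1 + 1 = 0
C3: 1C, 2H, 1Br → 0 − 2 + 1 = -1
The most reduced carbon is C3 at -1.

C3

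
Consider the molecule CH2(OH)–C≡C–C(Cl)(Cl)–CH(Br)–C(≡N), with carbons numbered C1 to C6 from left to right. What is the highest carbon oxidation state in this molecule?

Tallying each carbon's bonds:
C1: 1C, 2H, 1O → 0 − 2 + 1 = -1
C2: 4C → 0 = 0
C3: 4C → 0 = 0
C4: 2C, 2Cl → 0 + 2 = +2
C5: 2C, 1H, 1Br → 0 − 1 + 1 = 0
C6: 1C, 3N → 0 + 3 = +3
The highest value is +3.

+3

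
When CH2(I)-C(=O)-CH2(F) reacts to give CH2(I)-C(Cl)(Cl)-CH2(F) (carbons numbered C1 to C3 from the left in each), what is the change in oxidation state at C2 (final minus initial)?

Before: C2 has 2 bonds to C, 2 bonds to O → oxidation state +2.
After: C2 has 2 bonds to C, 2 bonds to Cl → oxidation state +2.
Δ = +2 − (+2) = 0, so no net redox change at C2.

0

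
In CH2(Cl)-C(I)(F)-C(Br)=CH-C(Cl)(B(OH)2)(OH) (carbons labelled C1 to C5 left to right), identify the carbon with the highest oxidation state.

C2

Each bond to a more electronegative atom (O, N, halogen) counts +1, each bond to a less electronegative atom (H, metal, B, Si) counts −1, and each C–C bond counts 0. Tallying each carbon:
C1: 1C, 2H, 1Cl → 0 − 2 + 1 = -1
C2: 2C, 1F, 1I → 0 + 1 + 1 = +2
C3: 3C, 1Br → 0 + 1 = +1
C4: 3C, 1H → 0 − 1 = -1
C5: 1C, 1O, 1Cl, 1B → 0 + 1 + 1 − 1 = +1
The most oxidised carbon is C2 at +2.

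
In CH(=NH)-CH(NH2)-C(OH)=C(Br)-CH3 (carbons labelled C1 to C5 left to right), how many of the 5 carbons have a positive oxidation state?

Assign +1 per bond to O/N/halogen, −1 per bond to H or an electropositive element, and 0 per bond to carbon. Tallying each carbon:
C1: 1C, 1H, 2N → 0 − 1 + 2 = +1
C2: 2C, 1H, 1N → 0 − 1 + 1 = 0
C3: 3C, 1O → 0 + 1 = +1
C4: 3C, 1Br → 0 + 1 = +1
C5: 1C, 3H → 0 − 3 = -3
3 carbons (C1, C3, C4) meet the condition.

3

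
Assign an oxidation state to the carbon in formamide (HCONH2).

Each bond to a more electronegative atom (O, N, halogen) counts +1, each bond to a less electronegative atom (H, metal, B, Si) counts −1, and each C–C bond counts 0.
The carbon has one bond to H (-1), a double bond to O (2×+1 = +2), one bond to N (+1).
Oxidation state = -1 + 2 + 1 = +2.

+2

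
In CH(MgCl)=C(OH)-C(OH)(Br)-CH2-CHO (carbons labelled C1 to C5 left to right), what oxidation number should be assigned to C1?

C1 has a double bond to C (2×0 = 0), one bond to Mg (-1), one bond to H (-1).
Oxidation state = 0 − 1 − 1 = -2.

-2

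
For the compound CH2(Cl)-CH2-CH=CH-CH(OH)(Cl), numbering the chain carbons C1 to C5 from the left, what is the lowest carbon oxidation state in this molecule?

Assign +1 per bond to O/N/halogen, −1 per bond to H or an electropositive element, and 0 per bond to carbon. Tallying each carbon:
C1: 1C, 2H, 1Cl → 0 − 2 + 1 = -1
C2: 2C, 2H → 0 − 2 = -2
C3: 3C, 1H → 0 − 1 = -1
C4: 3C, 1H → 0 − 1 = -1
C5: 1C, 1H, 1O, 1Cl → 0 − 1 + 1 + 1 = +1
The lowest value is -2.

-2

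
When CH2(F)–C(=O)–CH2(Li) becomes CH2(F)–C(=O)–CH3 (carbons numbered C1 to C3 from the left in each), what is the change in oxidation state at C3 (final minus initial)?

Before: C3 has 1 bond to C, 2 bonds to H, 1 bond to Li → oxidation state -3.
After: C3 has 1 bond to C, 3 bonds to H → oxidation state -3.
Δ = -3 − (-3) = 0, so no net redox change at C3.

0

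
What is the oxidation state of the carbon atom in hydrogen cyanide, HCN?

The carbon has one bond to H (-1), a triple bond to N (3×+1 = +3).
Oxidation state = -1 + 3 = +2.

+2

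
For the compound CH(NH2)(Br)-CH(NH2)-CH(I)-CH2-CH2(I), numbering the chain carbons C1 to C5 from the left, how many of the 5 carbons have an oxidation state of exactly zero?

Tallying each carbon's bonds:
C1: 1C, 1H, 1N, 1Br → 0 − 1 + 1 + 1 = +1
C2: 2C, 1H, 1N → 0 − 1 + 1 = 0
C3: 2C, 1H, 1I → 0 − 1 + 1 = 0
C4: 2C, 2H → 0 − 2 = -2
C5: 1C, 2H, 1I → 0 − 2 + 1 = -1
2 carbons (C2, C3) meet the condition.

2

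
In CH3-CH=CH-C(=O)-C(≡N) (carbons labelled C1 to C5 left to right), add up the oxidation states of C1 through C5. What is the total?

Tallying each carbon's bonds:
C1: 1C, 3H → 0 − 3 = -3
C2: 3C, 1H → 0 − 1 = -1
C3: 3C, 1H → 0 − 1 = -1
C4: 2C, 2O → 0 + 2 = +2
C5: 1C, 3N → 0 + 3 = +3
Sum = -3 − 1 − 1 + 2 + 3 = 0.

0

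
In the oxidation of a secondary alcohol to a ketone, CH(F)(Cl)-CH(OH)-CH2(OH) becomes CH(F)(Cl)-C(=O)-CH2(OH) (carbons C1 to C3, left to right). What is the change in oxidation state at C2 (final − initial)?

Before: C2 has 2 bonds to C, 1 bond to H, 1 bond to O → oxidation state 0.
After: C2 has 2 bonds to C, 2 bonds to O → oxidation state +2.
Δ = +2 − (0) = +2, so this is an oxidation at C2.

+2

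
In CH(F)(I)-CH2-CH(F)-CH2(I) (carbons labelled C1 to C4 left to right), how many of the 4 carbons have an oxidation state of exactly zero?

Assign +1 per bond to O/N/halogen, −1 per bond to H or an electropositive element, and 0 per bond to carbon. Tallying each carbon:
C1: 1C, 1H, 1F, 1I → 0 − 1 + 1 + 1 = +1
C2: 2C, 2H → 0 − 2 = -2
C3: 2C, 1H, 1F → 0 − 1 + 1 = 0
C4: 1C, 2H, 1I → 0 − 2 + 1 = -1
1 carbon (C3) meets the condition.

1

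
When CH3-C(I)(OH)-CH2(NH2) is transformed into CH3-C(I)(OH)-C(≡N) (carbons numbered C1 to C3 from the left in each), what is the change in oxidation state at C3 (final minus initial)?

+4

Before: C3 has 1 bond to C, 2 bonds to H, 1 bond to N → oxidation state -1.
After: C3 has 1 bond to C, 3 bonds to N → oxidation state +3.
Δ = +3 − (-1) = +4, so this is an oxidation at C3.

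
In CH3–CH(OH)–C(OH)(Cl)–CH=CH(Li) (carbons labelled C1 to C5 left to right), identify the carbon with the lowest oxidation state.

C1

Each bond to a more electronegative atom (O, N, halogen) counts +1, each bond to a less electronegative atom (H, metal, B, Si) counts −1, and each C–C bond counts 0. Tallying each carbon:
C1: 1C, 3H → 0 − 3 = -3
C2: 2C, 1H, 1O → 0 − 1 + 1 = 0
C3: 2C, 1O, 1Cl → 0 + 1 + 1 = +2
C4: 3C, 1H → 0 − 1 = -1
C5: 2C, 1H, 1Li → 0 − 1 − 1 = -2
The most reduced carbon is C1 at -3.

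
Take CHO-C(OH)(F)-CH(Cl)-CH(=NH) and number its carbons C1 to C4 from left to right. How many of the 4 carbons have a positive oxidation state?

3

Count +1 for every bond to an atom more electronegative than carbon and −1 for every bond to one less electronegative; C–C bonds are 0. Tallying each carbon:
C1: 1C, 1H, 2O → 0 − 1 + 2 = +1
C2: 2C, 1O, 1F → 0 + 1 + 1 = +2
C3: 2C, 1H, 1Cl → 0 − 1 + 1 = 0
C4: 1C, 1H, 2N → 0 − 1 + 2 = +1
3 carbons (C1, C2, C4) meet the condition.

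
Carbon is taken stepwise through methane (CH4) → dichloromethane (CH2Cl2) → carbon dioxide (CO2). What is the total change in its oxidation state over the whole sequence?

+8

Carbon oxidation states along the series — methane: -4, dichloromethane: 0, carbon dioxide: +4.
Net change = +4 − (-4) = +8.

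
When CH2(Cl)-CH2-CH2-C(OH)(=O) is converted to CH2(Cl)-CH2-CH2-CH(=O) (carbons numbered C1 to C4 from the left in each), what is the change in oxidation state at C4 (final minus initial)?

Before: C4 has 1 bond to C, 3 bonds to O → oxidation state +3.
After: C4 has 1 bond to C, 1 bond to H, 2 bonds to O → oxidation state +1.
Δ = +1 − (+3) = -2, so this is a reduction at C4.

-2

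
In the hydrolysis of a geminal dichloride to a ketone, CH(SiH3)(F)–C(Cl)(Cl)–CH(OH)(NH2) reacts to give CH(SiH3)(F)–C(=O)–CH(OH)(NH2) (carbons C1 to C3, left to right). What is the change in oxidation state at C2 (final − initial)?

0

Before: C2 has 2 bonds to C, 2 bonds to Cl → oxidation state +2.
After: C2 has 2 bonds to C, 2 bonds to O → oxidation state +2.
Δ = +2 − (+2) = 0, so no net redox change at C2.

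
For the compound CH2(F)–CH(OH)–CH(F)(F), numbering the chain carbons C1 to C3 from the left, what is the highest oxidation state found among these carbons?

+1

Assign +1 per bond to O/N/halogen, −1 per bond to H or an electropositive element, and 0 per bond to carbon. Tallying each carbon:
C1: 1C, 2H, 1F → 0 − 2 + 1 = -1
C2: 2C, 1H, 1O → 0 − 1 + 1 = 0
C3: 1C, 1H, 2F → 0 − 1 + 2 = +1
The highest value is +1.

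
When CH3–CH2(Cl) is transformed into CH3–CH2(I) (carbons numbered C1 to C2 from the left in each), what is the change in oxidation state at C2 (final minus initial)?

0

Before: C2 has 1 bond to C, 2 bonds to H, 1 bond to Cl → oxidation state -1.
After: C2 has 1 bond to C, 2 bonds to H, 1 bond to I → oxidation state -1.
Δ = -1 − (-1) = 0, so no net redox change at C2.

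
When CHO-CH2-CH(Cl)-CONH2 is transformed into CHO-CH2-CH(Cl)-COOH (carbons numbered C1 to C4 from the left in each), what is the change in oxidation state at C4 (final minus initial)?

Before: C4 has 1 bond to C, 2 bonds to O, 1 bond to N → oxidation state +3.
After: C4 has 1 bond to C, 3 bonds to O → oxidation state +3.
Δ = +3 − (+3) = 0, so no net redox change at C4.

0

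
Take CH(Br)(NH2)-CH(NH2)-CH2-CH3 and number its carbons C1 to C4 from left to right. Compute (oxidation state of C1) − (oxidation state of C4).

C1: 1C, 1H, 1N, 1Br → 0 − 1 + 1 + 1 = +1
C4: 1C, 3H → 0 − 3 = -3
Difference: +1 − (-3) = +4.

+4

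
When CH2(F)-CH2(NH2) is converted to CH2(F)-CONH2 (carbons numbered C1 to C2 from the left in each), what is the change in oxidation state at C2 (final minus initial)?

Before: C2 has 1 bond to C, 2 bonds to H, 1 bond to N → oxidation state -1.
After: C2 has 1 bond to C, 2 bonds to O, 1 bond to N → oxidation state +3.
Δ = +3 − (-1) = +4, so this is an oxidation at C2.

+4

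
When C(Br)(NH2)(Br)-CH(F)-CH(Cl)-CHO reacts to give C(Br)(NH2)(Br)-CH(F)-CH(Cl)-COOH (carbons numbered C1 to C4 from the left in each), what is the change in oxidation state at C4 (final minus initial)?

+2

Before: C4 has 1 bond to C, 1 bond to H, 2 bonds to O → oxidation state +1.
After: C4 has 1 bond to C, 3 bonds to O → oxidation state +3.
Δ = +3 − (+1) = +2, so this is an oxidation at C4.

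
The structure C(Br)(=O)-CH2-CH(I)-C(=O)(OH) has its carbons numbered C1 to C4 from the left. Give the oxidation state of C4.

+3

Assign +1 per bond to O/N/halogen, −1 per bond to H or an electropositive element, and 0 per bond to carbon.
C4 has one bond to C (0), a double bond to O (2×+1 = +2), one bond to O (+1).
Oxidation state = 0 + 2 + 1 = +3.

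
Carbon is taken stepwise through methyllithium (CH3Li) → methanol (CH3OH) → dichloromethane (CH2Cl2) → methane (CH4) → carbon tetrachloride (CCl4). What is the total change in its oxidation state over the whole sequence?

Carbon oxidation states along the series — methyllithium: -4, methanol: -2, dichloromethane: 0, methane: -4, carbon tetrachloride: +4.
Net change = +4 − (-4) = +8.

+8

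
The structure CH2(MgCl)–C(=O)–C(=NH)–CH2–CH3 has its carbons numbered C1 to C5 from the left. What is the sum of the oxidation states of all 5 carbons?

Assign +1 per bond to O/N/halogen, −1 per bond to H or an electropositive element, and 0 per bond to carbon. Tallying each carbon:
C1: 1C, 2H, 1Mg → 0 − 2 − 1 = -3
C2: 2C, 2O → 0 + 2 = +2
C3: 2C, 2N → 0 + 2 = +2
C4: 2C, 2H → 0 − 2 = -2
C5: 1C, 3H → 0 − 3 = -3
Sum = -3 + 2 + 2 − 2 − 3 = -4.

-4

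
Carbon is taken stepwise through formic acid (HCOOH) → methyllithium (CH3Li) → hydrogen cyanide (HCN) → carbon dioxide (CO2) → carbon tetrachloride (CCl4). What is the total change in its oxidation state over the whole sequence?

+2

Carbon oxidation states along the series — formic acid: +2, methyllithium: -4, hydrogen cyanide: +2, carbon dioxide: +4, carbon tetrachloride: +4.
Net change = +4 − (+2) = +2.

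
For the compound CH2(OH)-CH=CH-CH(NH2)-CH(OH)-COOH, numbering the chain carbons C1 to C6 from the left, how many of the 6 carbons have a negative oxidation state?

Tallying each carbon's bonds:
C1: 1C, 2H, 1O → 0 − 2 + 1 = -1
C2: 3C, 1H → 0 − 1 = -1
C3: 3C, 1H → 0 − 1 = -1
C4: 2C, 1H, 1N → 0 − 1 + 1 = 0
C5: 2C, 1H, 1O → 0 − 1 + 1 = 0
C6: 1C, 3O → 0 + 3 = +3
3 carbons (C1, C2, C3) meet the condition.

3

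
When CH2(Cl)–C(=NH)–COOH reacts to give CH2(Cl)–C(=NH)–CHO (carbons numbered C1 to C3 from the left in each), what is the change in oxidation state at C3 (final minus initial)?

Before: C3 has 1 bond to C, 3 bonds to O → oxidation state +3.
After: C3 has 1 bond to C, 1 bond to H, 2 bonds to O → oxidation state +1.
Δ = +1 − (+3) = -2, so this is a reduction at C3.

-2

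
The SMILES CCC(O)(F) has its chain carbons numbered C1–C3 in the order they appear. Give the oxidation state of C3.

+1

Count +1 for every bond to an atom more electronegative than carbon and −1 for every bond to one less electronegative; C–C bonds are 0.
C3 has one bond to C (0), one bond to H (-1), one bond to O (+1), one bond to F (+1).
Oxidation state = 0 − 1 + 1 + 1 = +1.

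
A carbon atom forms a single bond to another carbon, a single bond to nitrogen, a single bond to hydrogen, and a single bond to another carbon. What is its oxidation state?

The carbon has one bond to C (0), one bond to C (0), one bond to N (+1), one bond to H (-1).
Oxidation state = 0 + 0 + 1 − 1 = 0.

0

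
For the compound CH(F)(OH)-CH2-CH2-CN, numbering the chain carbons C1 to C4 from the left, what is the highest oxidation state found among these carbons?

+3

Each bond to a more electronegative atom (O, N, halogen) counts +1, each bond to a less electronegative atom (H, metal, B, Si) counts −1, and each C–C bond counts 0. Tallying each carbon:
C1: 1C, 1H, 1O, 1F → 0 − 1 + 1 + 1 = +1
C2: 2C, 2H → 0 − 2 = -2
C3: 2C, 2H → 0 − 2 = -2
C4: 1C, 3N → 0 + 3 = +3
The highest value is +3.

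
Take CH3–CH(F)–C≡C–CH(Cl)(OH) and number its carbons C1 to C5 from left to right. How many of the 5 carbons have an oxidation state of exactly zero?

Bonds to more-electronegative neighbours contribute +1 each, bonds to H or metals contribute −1 each, and C–C bonds contribute 0. Tallying each carbon:
C1: 1C, 3H → 0 − 3 = -3
C2: 2C, 1H, 1F → 0 − 1 + 1 = 0
C3: 4C → 0 = 0
C4: 4C → 0 = 0
C5: 1C, 1H, 1O, 1Cl → 0 − 1 + 1 + 1 = +1
3 carbons (C2, C3, C4) meet the condition.

3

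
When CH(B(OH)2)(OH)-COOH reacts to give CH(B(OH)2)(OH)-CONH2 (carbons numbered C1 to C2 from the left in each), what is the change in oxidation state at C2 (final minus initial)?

Before: C2 has 1 bond to C, 3 bonds to O → oxidation state +3.
After: C2 has 1 bond to C, 2 bonds to O, 1 bond to N → oxidation state +3.
Δ = +3 − (+3) = 0, so no net redox change at C2.

0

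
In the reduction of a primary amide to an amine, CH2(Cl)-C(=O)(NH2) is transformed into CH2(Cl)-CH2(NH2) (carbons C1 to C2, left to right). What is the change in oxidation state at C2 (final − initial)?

Before: C2 has 1 bond to C, 2 bonds to O, 1 bond to N → oxidation state +3.
After: C2 has 1 bond to C, 2 bonds to H, 1 bond to N → oxidation state -1.
Δ = -1 − (+3) = -4, so this is a reduction at C2.

-4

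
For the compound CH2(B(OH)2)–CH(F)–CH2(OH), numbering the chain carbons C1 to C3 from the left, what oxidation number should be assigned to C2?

0

Each bond to a more electronegative atom (O, N, halogen) counts +1, each bond to a less electronegative atom (H, metal, B, Si) counts −1, and each C–C bond counts 0.
C2 has one bond to C (0), one bond to C (0), one bond to H (-1), one bond to F (+1).
Oxidation state = 0 + 0 − 1 + 1 = 0.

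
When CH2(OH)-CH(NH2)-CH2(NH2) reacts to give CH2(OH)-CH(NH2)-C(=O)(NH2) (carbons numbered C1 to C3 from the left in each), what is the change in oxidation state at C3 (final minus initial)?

+4

Before: C3 has 1 bond to C, 2 bonds to H, 1 bond to N → oxidation state -1.
After: C3 has 1 bond to C, 2 bonds to O, 1 bond to N → oxidation state +3.
Δ = +3 − (-1) = +4, so this is an oxidation at C3.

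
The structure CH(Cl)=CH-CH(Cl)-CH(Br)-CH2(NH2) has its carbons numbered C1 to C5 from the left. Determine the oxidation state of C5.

-1

Assign +1 per bond to O/N/halogen, −1 per bond to H or an electropositive element, and 0 per bond to carbon.
C5 has one bond to C (0), one bond to N (+1), one bond to H (-1), one bond to H (-1).
Oxidation state = 0 + 1 − 1 − 1 = -1.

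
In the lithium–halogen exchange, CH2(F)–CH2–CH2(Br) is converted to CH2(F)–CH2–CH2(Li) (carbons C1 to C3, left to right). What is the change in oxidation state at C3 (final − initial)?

-2

Before: C3 has 1 bond to C, 2 bonds to H, 1 bond to Br → oxidation state -1.
After: C3 has 1 bond to C, 2 bonds to H, 1 bond to Li → oxidation state -3.
Δ = -3 − (-1) = -2, so this is a reduction at C3.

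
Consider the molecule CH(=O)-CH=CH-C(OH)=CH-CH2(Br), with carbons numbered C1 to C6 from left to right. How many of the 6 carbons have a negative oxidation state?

Assign +1 per bond to O/N/halogen, −1 per bond to H or an electropositive element, and 0 per bond to carbon. Tallying each carbon:
C1: 1C, 1H, 2O → 0 − 1 + 2 = +1
C2: 3C, 1H → 0 − 1 = -1
C3: 3C, 1H → 0 − 1 = -1
C4: 3C, 1O → 0 + 1 = +1
C5: 3C, 1H → 0 − 1 = -1
C6: 1C, 2H, 1Br → 0 − 2 + 1 = -1
4 carbons (C2, C3, C5, C6) meet the condition.

4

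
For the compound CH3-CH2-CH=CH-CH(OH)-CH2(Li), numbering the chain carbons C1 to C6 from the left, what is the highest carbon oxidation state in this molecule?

Bonds to more-electronegative neighbours contribute +1 each, bonds to H or metals contribute −1 each, and C–C bonds contribute 0. Tallying each carbon:
C1: 1C, 3H → 0 − 3 = -3
C2: 2C, 2H → 0 − 2 = -2
C3: 3C, 1H → 0 − 1 = -1
C4: 3C, 1H → 0 − 1 = -1
C5: 2C, 1H, 1O → 0 − 1 + 1 = 0
C6: 1C, 2H, 1Li → 0 − 2 − 1 = -3
The highest value is 0.

0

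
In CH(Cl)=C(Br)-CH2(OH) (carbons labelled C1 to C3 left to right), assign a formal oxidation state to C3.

Count +1 for every bond to an atom more electronegative than carbon and −1 for every bond to one less electronegative; C–C bonds are 0.
C3 has one bond to C (0), one bond to H (-1), one bond to H (-1), one bond to O (+1).
Oxidation state = 0 − 1 − 1 + 1 = -1.

-1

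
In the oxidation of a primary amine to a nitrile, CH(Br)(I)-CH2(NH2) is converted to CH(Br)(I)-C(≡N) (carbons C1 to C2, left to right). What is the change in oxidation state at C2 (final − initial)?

Before: C2 has 1 bond to C, 2 bonds to H, 1 bond to N → oxidation state -1.
After: C2 has 1 bond to C, 3 bonds to N → oxidation state +3.
Δ = +3 − (-1) = +4, so this is an oxidation at C2.

+4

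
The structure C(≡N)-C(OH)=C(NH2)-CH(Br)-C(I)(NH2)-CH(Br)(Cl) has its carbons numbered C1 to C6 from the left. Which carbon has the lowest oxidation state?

C4

Tallying each carbon's bonds:
C1: 1C, 3N → 0 + 3 = +3
C2: 3C, 1O → 0 + 1 = +1
C3: 3C, 1N → 0 + 1 = +1
C4: 2C, 1H, 1Br → 0 − 1 + 1 = 0
C5: 2C, 1N, 1I → 0 + 1 + 1 = +2
C6: 1C, 1H, 1Cl, 1Br → 0 − 1 + 1 + 1 = +1
The most reduced carbon is C4 at 0.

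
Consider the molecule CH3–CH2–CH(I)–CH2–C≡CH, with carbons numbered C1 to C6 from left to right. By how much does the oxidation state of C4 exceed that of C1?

+1

C4: 2C, 2H → 0 − 2 = -2
C1: 1C, 3H → 0 − 3 = -3
Difference: -2 − (-3) = +1.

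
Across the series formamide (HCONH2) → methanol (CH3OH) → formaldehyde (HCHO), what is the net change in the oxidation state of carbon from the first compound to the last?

Carbon oxidation states along the series — formamide: +2, methanol: -2, formaldehyde: 0.
Net change = 0 − (+2) = -2.

-2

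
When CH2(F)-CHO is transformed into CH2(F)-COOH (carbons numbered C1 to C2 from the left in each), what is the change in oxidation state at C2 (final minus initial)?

Before: C2 has 1 bond to C, 1 bond to H, 2 bonds to O → oxidation state +1.
After: C2 has 1 bond to C, 3 bonds to O → oxidation state +3.
Δ = +3 − (+1) = +2, so this is an oxidation at C2.

+2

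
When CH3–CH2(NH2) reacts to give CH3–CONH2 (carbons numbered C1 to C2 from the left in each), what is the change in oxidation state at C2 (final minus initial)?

+4

Before: C2 has 1 bond to C, 2 bonds to H, 1 bond to N → oxidation state -1.
After: C2 has 1 bond to C, 2 bonds to O, 1 bond to N → oxidation state +3.
Δ = +3 − (-1) = +4, so this is an oxidation at C2.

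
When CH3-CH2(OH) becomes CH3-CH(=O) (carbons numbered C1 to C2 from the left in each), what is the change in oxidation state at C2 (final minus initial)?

+2

Before: C2 has 1 bond to C, 2 bonds to H, 1 bond to O → oxidation state -1.
After: C2 has 1 bond to C, 1 bond to H, 2 bonds to O → oxidation state +1.
Δ = +1 − (-1) = +2, so this is an oxidation at C2.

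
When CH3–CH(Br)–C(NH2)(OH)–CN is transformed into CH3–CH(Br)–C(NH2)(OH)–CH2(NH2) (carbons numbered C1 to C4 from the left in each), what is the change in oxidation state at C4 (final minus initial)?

Before: C4 has 1 bond to C, 3 bonds to N → oxidation state +3.
After: C4 has 1 bond to C, 2 bonds to H, 1 bond to N → oxidation state -1.
Δ = -1 − (+3) = -4, so this is a reduction at C4.

-4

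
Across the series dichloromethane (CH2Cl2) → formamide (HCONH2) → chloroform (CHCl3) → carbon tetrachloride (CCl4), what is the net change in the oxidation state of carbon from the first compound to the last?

Carbon oxidation states along the series — dichloromethane: 0, formamide: +2, chloroform: +2, carbon tetrachloride: +4.
Net change = +4 − (0) = +4.

+4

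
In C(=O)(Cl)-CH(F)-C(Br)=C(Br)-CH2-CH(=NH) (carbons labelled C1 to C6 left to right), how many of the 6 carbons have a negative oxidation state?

1

Each bond to a more electronegative atom (O, N, halogen) counts +1, each bond to a less electronegative atom (H, metal, B, Si) counts −1, and each C–C bond counts 0. Tallying each carbon:
C1: 1C, 2O, 1Cl → 0 + 2 + 1 = +3
C2: 2C, 1H, 1F → 0 − 1 + 1 = 0
C3: 3C, 1Br → 0 + 1 = +1
C4: 3C, 1Br → 0 + 1 = +1
C5: 2C, 2H → 0 − 2 = -2
C6: 1C, 1H, 2N → 0 − 1 + 2 = +1
1 carbon (C5) meets the condition.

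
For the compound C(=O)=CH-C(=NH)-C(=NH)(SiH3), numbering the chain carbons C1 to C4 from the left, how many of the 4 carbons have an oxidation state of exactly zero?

0

Assign +1 per bond to O/N/halogen, −1 per bond to H or an electropositive element, and 0 per bond to carbon. Tallying each carbon:
C1: 2C, 2O → 0 + 2 = +2
C2: 3C, 1H → 0 − 1 = -1
C3: 2C, 2N → 0 + 2 = +2
C4: 1C, 2N, 1Si → 0 + 2 − 1 = +1
0 carbons meet the condition.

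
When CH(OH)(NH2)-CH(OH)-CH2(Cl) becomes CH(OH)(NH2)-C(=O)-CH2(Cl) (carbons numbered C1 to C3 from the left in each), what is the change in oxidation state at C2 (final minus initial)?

Before: C2 has 2 bonds to C, 1 bond to H, 1 bond to O → oxidation state 0.
After: C2 has 2 bonds to C, 2 bonds to O → oxidation state +2.
Δ = +2 − (0) = +2, so this is an oxidation at C2.

+2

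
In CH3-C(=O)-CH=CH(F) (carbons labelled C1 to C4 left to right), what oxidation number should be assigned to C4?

0

C4 has a double bond to C (2×0 = 0), one bond to H (-1), one bond to F (+1).
Oxidation state = 0 − 1 + 1 = 0.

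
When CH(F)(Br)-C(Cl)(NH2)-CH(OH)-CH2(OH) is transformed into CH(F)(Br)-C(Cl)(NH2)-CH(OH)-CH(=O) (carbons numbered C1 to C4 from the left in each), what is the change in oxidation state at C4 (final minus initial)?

Before: C4 has 1 bond to C, 2 bonds to H, 1 bond to O → oxidation state -1.
After: C4 has 1 bond to C, 1 bond to H, 2 bonds to O → oxidation state +1.
Δ = +1 − (-1) = +2, so this is an oxidation at C4.

+2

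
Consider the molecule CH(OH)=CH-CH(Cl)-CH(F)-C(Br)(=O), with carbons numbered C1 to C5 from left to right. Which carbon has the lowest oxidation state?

Tallying each carbon's bonds:
C1: 2C, 1H, 1O → 0 − 1 + 1 = 0
C2: 3C, 1H → 0 − 1 = -1
C3: 2C, 1H, 1Cl → 0 − 1 + 1 = 0
C4: 2C, 1H, 1F → 0 − 1 + 1 = 0
C5: 1C, 2O, 1Br → 0 + 2 + 1 = +3
The most reduced carbon is C2 at -1.

C2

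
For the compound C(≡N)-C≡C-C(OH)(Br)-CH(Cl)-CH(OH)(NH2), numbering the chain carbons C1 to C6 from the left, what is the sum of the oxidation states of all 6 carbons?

+6

Count +1 for every bond to an atom more electronegative than carbon and −1 for every bond to one less electronegative; C–C bonds are 0. Tallying each carbon:
C1: 1C, 3N → 0 + 3 = +3
C2: 4C → 0 = 0
C3: 4C → 0 = 0
C4: 2C, 1O, 1Br → 0 + 1 + 1 = +2
C5: 2C, 1H, 1Cl → 0 − 1 + 1 = 0
C6: 1C, 1H, 1O, 1N → 0 − 1 + 1 + 1 = +1
Sum = +3 + 0 + 0 + 2 + 0 + 1 = +6.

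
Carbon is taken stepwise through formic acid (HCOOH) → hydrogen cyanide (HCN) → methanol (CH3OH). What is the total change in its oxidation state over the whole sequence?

Carbon oxidation states along the series — formic acid: +2, hydrogen cyanide: +2, methanol: -2.
Net change = -2 − (+2) = -4.

-4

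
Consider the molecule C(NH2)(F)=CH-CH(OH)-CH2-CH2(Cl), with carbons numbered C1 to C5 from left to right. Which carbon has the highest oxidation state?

Tallying each carbon's bonds:
C1: 2C, 1N, 1F → 0 + 1 + 1 = +2
C2: 3C, 1H → 0 − 1 = -1
C3: 2C, 1H, 1O → 0 − 1 + 1 = 0
C4: 2C, 2H → 0 − 2 = -2
C5: 1C, 2H, 1Cl → 0 − 2 + 1 = -1
The most oxidised carbon is C1 at +2.

C1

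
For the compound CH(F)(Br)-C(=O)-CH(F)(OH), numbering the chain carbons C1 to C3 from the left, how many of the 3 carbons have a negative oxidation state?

0

Tallying each carbon's bonds:
C1: 1C, 1H, 1F, 1Br → 0 − 1 + 1 + 1 = +1
C2: 2C, 2O → 0 + 2 = +2
C3: 1C, 1H, 1O, 1F → 0 − 1 + 1 + 1 = +1
0 carbons meet the condition.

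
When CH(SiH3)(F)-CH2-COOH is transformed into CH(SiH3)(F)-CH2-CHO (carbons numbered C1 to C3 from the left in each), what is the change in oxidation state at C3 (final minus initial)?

Before: C3 has 1 bond to C, 3 bonds to O → oxidation state +3.
After: C3 has 1 bond to C, 1 bond to H, 2 bonds to O → oxidation state +1.
Δ = +1 − (+3) = -2, so this is a reduction at C3.

-2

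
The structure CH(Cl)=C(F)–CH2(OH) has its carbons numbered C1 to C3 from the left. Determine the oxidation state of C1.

Bonds to more-electronegative neighbours contribute +1 each, bonds to H or metals contribute −1 each, and C–C bonds contribute 0.
C1 has a double bond to C (2×0 = 0), one bond to H (-1), one bond to Cl (+1).
Oxidation state = 0 − 1 + 1 = 0.

0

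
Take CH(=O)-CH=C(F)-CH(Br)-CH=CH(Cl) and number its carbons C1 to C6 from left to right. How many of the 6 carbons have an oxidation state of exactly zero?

2

Count +1 for every bond to an atom more electronegative than carbon and −1 for every bond to one less electronegative; C–C bonds are 0. Tallying each carbon:
C1: 1C, 1H, 2O → 0 − 1 + 2 = +1
C2: 3C, 1H → 0 − 1 = -1
C3: 3C, 1F → 0 + 1 = +1
C4: 2C, 1H, 1Br → 0 − 1 + 1 = 0
C5: 3C, 1H → 0 − 1 = -1
C6: 2C, 1H, 1Cl → 0 − 1 + 1 = 0
2 carbons (C4, C6) meet the condition.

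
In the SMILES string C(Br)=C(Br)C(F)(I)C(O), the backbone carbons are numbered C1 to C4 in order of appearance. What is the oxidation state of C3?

Count +1 for every bond to an atom more electronegative than carbon and −1 for every bond to one less electronegative; C–C bonds are 0.
C3 has one bond to C (0), one bond to C (0), one bond to F (+1), one bond to I (+1).
Oxidation state = 0 + 0 + 1 + 1 = +2.

+2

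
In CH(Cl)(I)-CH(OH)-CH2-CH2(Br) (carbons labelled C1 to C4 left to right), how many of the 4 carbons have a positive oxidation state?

Each bond to a more electronegative atom (O, N, halogen) counts +1, each bond to a less electronegative atom (H, metal, B, Si) counts −1, and each C–C bond counts 0. Tallying each carbon:
C1: 1C, 1H, 1Cl, 1I → 0 − 1 + 1 + 1 = +1
C2: 2C, 1H, 1O → 0 − 1 + 1 = 0
C3: 2C, 2H → 0 − 2 = -2
C4: 1C, 2H, 1Br → 0 − 2 + 1 = -1
1 carbon (C1) meets the condition.

1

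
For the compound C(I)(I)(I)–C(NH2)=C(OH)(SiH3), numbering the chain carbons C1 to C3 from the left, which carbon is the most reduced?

C3

Tallying each carbon's bonds:
C1: 1C, 3I → 0 + 3 = +3
C2: 3C, 1N → 0 + 1 = +1
C3: 2C, 1O, 1Si → 0 + 1 − 1 = 0
The most reduced carbon is C3 at 0.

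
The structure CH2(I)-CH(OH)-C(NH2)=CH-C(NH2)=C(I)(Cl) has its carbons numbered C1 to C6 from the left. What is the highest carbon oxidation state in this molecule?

+2

Count +1 for every bond to an atom more electronegative than carbon and −1 for every bond to one less electronegative; C–C bonds are 0. Tallying each carbon:
C1: 1C, 2H, 1I → 0 − 2 + 1 = -1
C2: 2C, 1H, 1O → 0 − 1 + 1 = 0
C3: 3C, 1N → 0 + 1 = +1
C4: 3C, 1H → 0 − 1 = -1
C5: 3C, 1N → 0 + 1 = +1
C6: 2C, 1Cl, 1I → 0 + 1 + 1 = +2
The highest value is +2.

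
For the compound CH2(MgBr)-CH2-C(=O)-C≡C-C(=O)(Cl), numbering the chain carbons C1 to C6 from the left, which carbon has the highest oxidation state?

Bonds to more-electronegative neighbours contribute +1 each, bonds to H or metals contribute −1 each, and C–C bonds contribute 0. Tallying each carbon:
C1: 1C, 2H, 1Mg → 0 − 2 − 1 = -3
C2: 2C, 2H → 0 − 2 = -2
C3: 2C, 2O → 0 + 2 = +2
C4: 4C → 0 = 0
C5: 4C → 0 = 0
C6: 1C, 2O, 1Cl → 0 + 2 + 1 = +3
The most oxidised carbon is C6 at +3.

C6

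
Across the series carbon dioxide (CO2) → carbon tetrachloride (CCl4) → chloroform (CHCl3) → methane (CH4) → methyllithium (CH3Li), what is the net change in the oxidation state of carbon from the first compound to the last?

-8

Carbon oxidation states along the series — carbon dioxide: +4, carbon tetrachloride: +4, chloroform: +2, methane: -4, methyllithium: -4.
Net change = -4 − (+4) = -8.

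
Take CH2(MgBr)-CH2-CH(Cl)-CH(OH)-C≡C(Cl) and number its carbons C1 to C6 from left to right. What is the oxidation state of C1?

-3

C1 has one bond to C (0), one bond to H (-1), one bond to H (-1), one bond to Mg (-1).
Oxidation state = 0 − 1 − 1 − 1 = -3.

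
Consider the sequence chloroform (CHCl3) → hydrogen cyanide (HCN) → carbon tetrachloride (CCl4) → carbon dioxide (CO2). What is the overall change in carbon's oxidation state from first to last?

+2

Carbon oxidation states along the series — chloroform: +2, hydrogen cyanide: +2, carbon tetrachloride: +4, carbon dioxide: +4.
Net change = +4 − (+2) = +2.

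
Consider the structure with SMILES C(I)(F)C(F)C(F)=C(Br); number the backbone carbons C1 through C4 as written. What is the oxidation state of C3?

C3 has one bond to C (0), a double bond to C (2×0 = 0), one bond to F (+1).
Oxidation state = 0 + 0 + 1 = +1.

+1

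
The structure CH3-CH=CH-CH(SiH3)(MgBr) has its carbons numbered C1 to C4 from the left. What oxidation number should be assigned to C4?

-3

Each bond to a more electronegative atom (O, N, halogen) counts +1, each bond to a less electronegative atom (H, metal, B, Si) counts −1, and each C–C bond counts 0.
C4 has one bond to C (0), one bond to Si (-1), one bond to H (-1), one bond to Mg (-1).
Oxidation state = 0 − 1 − 1 − 1 = -3.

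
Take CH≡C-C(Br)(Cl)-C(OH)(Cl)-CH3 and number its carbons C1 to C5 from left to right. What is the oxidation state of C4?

+2

Bonds to more-electronegative neighbours contribute +1 each, bonds to H or metals contribute −1 each, and C–C bonds contribute 0.
C4 has one bond to C (0), one bond to C (0), one bond to O (+1), one bond to Cl (+1).
Oxidation state = 0 + 0 + 1 + 1 = +2.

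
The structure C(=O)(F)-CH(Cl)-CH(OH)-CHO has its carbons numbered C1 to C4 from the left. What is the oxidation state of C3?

Each bond to a more electronegative atom (O, N, halogen) counts +1, each bond to a less electronegative atom (H, metal, B, Si) counts −1, and each C–C bond counts 0.
C3 has one bond to C (0), one bond to C (0), one bond to H (-1), one bond to O (+1).
Oxidation state = 0 + 0 − 1 + 1 = 0.

0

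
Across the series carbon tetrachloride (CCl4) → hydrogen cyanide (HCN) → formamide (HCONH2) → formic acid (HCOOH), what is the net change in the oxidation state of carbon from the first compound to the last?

Carbon oxidation states along the series — carbon tetrachloride: +4, hydrogen cyanide: +2, formamide: +2, formic acid: +2.
Net change = +2 − (+4) = -2.

-2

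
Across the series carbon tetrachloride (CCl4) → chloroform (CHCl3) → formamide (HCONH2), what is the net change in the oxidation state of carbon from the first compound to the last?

-2

Carbon oxidation states along the series — carbon tetrachloride: +4, chloroform: +2, formamide: +2.
Net change = +2 − (+4) = -2.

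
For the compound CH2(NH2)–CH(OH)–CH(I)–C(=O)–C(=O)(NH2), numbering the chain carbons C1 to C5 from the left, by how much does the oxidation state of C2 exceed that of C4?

-2

C2: 2C, 1H, 1O → 0 − 1 + 1 = 0
C4: 2C, 2O → 0 + 2 = +2
Difference: 0 − (+2) = -2.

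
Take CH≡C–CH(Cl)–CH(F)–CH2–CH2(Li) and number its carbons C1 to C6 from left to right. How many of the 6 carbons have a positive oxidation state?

Tallying each carbon's bonds:
C1: 3C, 1H → 0 − 1 = -1
C2: 4C → 0 = 0
C3: 2C, 1H, 1Cl → 0 − 1 + 1 = 0
C4: 2C, 1H, 1F → 0 − 1 + 1 = 0
C5: 2C, 2H → 0 − 2 = -2
C6: 1C, 2H, 1Li → 0 − 2 − 1 = -3
0 carbons meet the condition.

0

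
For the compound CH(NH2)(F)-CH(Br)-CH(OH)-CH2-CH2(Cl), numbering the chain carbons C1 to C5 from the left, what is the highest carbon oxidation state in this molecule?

Bonds to more-electronegative neighbours contribute +1 each, bonds to H or metals contribute −1 each, and C–C bonds contribute 0. Tallying each carbon:
C1: 1C, 1H, 1N, 1F → 0 − 1 + 1 + 1 = +1
C2: 2C, 1H, 1Br → 0 − 1 + 1 = 0
C3: 2C, 1H, 1O → 0 − 1 + 1 = 0
C4: 2C, 2H → 0 − 2 = -2
C5: 1C, 2H, 1Cl → 0 − 2 + 1 = -1
The highest value is +1.

+1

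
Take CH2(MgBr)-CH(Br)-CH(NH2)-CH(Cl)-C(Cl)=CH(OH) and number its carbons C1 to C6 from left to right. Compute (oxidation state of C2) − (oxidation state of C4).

0

C2: 2C, 1H, 1Br → 0 − 1 + 1 = 0
C4: 2C, 1H, 1Cl → 0 − 1 + 1 = 0
Difference: 0 − (0) = 0.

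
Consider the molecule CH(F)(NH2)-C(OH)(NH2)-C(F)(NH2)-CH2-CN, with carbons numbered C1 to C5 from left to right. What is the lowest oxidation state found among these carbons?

-2

Each bond to a more electronegative atom (O, N, halogen) counts +1, each bond to a less electronegative atom (H, metal, B, Si) counts −1, and each C–C bond counts 0. Tallying each carbon:
C1: 1C, 1H, 1N, 1F → 0 − 1 + 1 + 1 = +1
C2: 2C, 1O, 1N → 0 + 1 + 1 = +2
C3: 2C, 1N, 1F → 0 + 1 + 1 = +2
C4: 2C, 2H → 0 − 2 = -2
C5: 1C, 3N → 0 + 3 = +3
The lowest value is -2.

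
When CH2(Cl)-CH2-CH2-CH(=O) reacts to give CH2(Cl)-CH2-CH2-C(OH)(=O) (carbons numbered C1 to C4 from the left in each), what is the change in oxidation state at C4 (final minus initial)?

+2

Before: C4 has 1 bond to C, 1 bond to H, 2 bonds to O → oxidation state +1.
After: C4 has 1 bond to C, 3 bonds to O → oxidation state +3.
Δ = +3 − (+1) = +2, so this is an oxidation at C4.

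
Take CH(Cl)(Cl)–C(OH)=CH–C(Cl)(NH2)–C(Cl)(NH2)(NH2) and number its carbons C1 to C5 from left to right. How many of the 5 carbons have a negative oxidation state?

Count +1 for every bond to an atom more electronegative than carbon and −1 for every bond to one less electronegative; C–C bonds are 0. Tallying each carbon:
C1: 1C, 1H, 2Cl → 0 − 1 + 2 = +1
C2: 3C, 1O → 0 + 1 = +1
C3: 3C, 1H → 0 − 1 = -1
C4: 2C, 1N, 1Cl → 0 + 1 + 1 = +2
C5: 1C, 2N, 1Cl → 0 + 2 + 1 = +3
1 carbon (C3) meets the condition.

1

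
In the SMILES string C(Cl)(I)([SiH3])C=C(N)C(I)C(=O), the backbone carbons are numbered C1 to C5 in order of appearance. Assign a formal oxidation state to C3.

+1

C3 has a double bond to C (2×0 = 0), one bond to C (0), one bond to N (+1).
Oxidation state = 0 + 0 + 1 = +1.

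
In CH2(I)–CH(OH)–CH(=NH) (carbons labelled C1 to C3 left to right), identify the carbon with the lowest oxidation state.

C1

Tallying each carbon's bonds:
C1: 1C, 2H, 1I → 0 − 2 + 1 = -1
C2: 2C, 1H, 1O → 0 − 1 + 1 = 0
C3: 1C, 1H, 2N → 0 − 1 + 2 = +1
The most reduced carbon is C1 at -1.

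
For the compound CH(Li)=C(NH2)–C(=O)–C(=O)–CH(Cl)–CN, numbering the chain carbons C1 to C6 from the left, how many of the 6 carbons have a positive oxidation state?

Tallying each carbon's bonds:
C1: 2C, 1H, 1Li → 0 − 1 − 1 = -2
C2: 3C, 1N → 0 + 1 = +1
C3: 2C, 2O → 0 + 2 = +2
C4: 2C, 2O → 0 + 2 = +2
C5: 2C, 1H, 1Cl → 0 − 1 + 1 = 0
C6: 1C, 3N → 0 + 3 = +3
4 carbons (C2, C3, C4, C6) meet the condition.

4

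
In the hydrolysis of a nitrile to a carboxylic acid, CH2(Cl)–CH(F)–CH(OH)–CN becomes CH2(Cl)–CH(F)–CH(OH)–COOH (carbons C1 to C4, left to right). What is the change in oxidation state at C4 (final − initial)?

0

Before: C4 has 1 bond to C, 3 bonds to N → oxidation state +3.
After: C4 has 1 bond to C, 3 bonds to O → oxidation state +3.
Δ = +3 − (+3) = 0, so no net redox change at C4.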